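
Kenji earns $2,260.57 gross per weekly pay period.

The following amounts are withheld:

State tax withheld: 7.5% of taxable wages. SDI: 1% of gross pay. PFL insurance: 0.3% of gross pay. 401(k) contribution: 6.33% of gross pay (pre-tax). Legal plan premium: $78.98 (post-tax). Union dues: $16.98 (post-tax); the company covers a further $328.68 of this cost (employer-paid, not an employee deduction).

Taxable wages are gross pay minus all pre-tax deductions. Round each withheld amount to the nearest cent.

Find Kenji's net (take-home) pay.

401(k) contribution: $2,260.57 × 0.0633 = $143.09
Taxable wages = $2,260.57 − $143.09 = $2,117.48
State tax withheld: $2,117.48 × 0.075 = $158.81
PFL insurance: $2,260.57 × 0.003 = $6.78
SDI: $2,260.57 × 0.01 = $22.61
Union dues: $16.98
Legal plan premium: $78.98
(Employer's $328.68 toward union dues is not withheld from the employee.)
Total deductions = $143.09 + $158.81 + $6.78 + $22.61 + $16.98 + $78.98 = $427.25
Net pay = $2,260.57 − $427.25 = $1,833.32

$1,833.32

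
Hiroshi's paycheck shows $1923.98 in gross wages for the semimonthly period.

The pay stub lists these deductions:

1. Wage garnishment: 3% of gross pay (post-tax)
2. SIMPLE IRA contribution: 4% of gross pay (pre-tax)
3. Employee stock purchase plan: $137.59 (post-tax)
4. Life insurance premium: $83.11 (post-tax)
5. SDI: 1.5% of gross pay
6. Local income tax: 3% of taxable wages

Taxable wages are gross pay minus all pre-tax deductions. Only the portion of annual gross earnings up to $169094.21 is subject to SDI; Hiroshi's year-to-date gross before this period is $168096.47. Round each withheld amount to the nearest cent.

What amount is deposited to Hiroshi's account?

SIMPLE IRA contribution: $1923.98 × 0.04 = $76.96
Taxable wages = $1923.98 − $76.96 = $1847.02
Local income tax: $1847.02 × 0.03 = $55.41
SDI: only $169094.21 − $168096.47 = $997.74 of this check is subject → $997.74 × 0.015 = $14.97
Life insurance premium: $83.11
Wage garnishment: $1923.98 × 0.03 = $57.72
Employee stock purchase plan: $137.59
Total deductions = $76.96 + $55.41 + $14.97 + $83.11 + $57.72 + $137.59 = $425.76
Net pay = $1923.98 − $425.76 = $1498.22

$1498.22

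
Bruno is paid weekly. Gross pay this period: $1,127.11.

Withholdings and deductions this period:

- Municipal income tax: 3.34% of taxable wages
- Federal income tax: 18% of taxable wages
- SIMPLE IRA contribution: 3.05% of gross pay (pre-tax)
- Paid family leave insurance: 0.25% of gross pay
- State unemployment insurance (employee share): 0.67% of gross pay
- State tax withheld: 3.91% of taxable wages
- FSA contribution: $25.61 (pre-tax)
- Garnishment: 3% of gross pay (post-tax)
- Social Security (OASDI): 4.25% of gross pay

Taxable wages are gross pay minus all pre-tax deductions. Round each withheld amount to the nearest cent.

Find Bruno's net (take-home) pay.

FSA contribution: $25.61
SIMPLE IRA contribution: $1,127.11 × 0.0305 = $34.38
Pre-tax total = $25.61 + $34.38 = $59.99
Taxable wages = $1,127.11 − $59.99 = $1,067.12
Municipal income tax: $1,067.12 × 0.0334 = $35.64
Federal income tax: $1,067.12 × 0.18 = $192.08
State tax withheld: $1,067.12 × 0.0391 = $41.72
Social Security (OASDI): $1,127.11 × 0.0425 = $47.90
Paid family leave insurance: $1,127.11 × 0.0025 = $2.82
State unemployment insurance (employee share): $1,127.11 × 0.0067 = $7.55
Garnishment: $1,127.11 × 0.03 = $33.81
Total deductions = $25.61 + $34.38 + $35.64 + $192.08 + $41.72 + $47.90 + $2.82 + $7.55 + $33.81 = $421.51
Net pay = $1,127.11 − $421.51 = $705.60

$705.60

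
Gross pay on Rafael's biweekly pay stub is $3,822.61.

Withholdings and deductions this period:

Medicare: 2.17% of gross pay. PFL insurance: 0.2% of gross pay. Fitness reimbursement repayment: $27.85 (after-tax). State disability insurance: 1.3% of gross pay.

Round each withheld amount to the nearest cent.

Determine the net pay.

$3,654.47

PFL insurance: $3,822.61 × 0.002 = $7.65
Medicare: $3,822.61 × 0.0217 = $82.95
State disability insurance: $3,822.61 × 0.013 = $49.69
Fitness reimbursement repayment: $27.85
Total deductions = $7.65 + $82.95 + $49.69 + $27.85 = $168.14
Net pay = $3,822.61 − $168.14 = $3,654.47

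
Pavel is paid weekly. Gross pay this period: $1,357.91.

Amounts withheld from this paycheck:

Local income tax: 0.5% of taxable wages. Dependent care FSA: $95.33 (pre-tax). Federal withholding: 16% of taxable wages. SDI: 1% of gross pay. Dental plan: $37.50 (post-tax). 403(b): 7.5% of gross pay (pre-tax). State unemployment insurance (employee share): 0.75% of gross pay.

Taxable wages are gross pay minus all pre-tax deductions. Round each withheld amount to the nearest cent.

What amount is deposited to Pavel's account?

Dependent care FSA: $95.33
403(b): $1,357.91 × 0.075 = $101.84
Pre-tax total = $95.33 + $101.84 = $197.17
Taxable wages = $1,357.91 − $197.17 = $1,160.74
Federal withholding: $1,160.74 × 0.16 = $185.72
Local income tax: $1,160.74 × 0.005 = $5.80
State unemployment insurance (employee share): $1,357.91 × 0.0075 = $10.18
SDI: $1,357.91 × 0.01 = $13.58
Dental plan: $37.50
Total deductions = $95.33 + $101.84 + $185.72 + $5.80 + $10.18 + $13.58 + $37.50 = $449.95
Net pay = $1,357.91 − $449.95 = $907.96

$907.96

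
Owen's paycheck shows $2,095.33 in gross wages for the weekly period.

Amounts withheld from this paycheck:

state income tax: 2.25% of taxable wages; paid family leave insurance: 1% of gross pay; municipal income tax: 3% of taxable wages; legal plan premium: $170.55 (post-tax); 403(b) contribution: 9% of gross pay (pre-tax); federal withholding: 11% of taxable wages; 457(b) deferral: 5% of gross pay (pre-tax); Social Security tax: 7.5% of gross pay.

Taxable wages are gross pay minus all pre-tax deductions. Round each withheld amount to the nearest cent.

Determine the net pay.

$1,160.51

457(b) deferral: $2,095.33 × 0.05 = $104.77
403(b) contribution: $2,095.33 × 0.09 = $188.58
Pre-tax total = $104.77 + $188.58 = $293.35
Taxable wages = $2,095.33 − $293.35 = $1,801.98
State income tax: $1,801.98 × 0.0225 = $40.54
Federal withholding: $1,801.98 × 0.11 = $198.22
Municipal income tax: $1,801.98 × 0.03 = $54.06
Social Security tax: $2,095.33 × 0.075 = $157.15
Paid family leave insurance: $2,095.33 × 0.01 = $20.95
Legal plan premium: $170.55
Total deductions = $104.77 + $188.58 + $40.54 + $198.22 + $54.06 + $157.15 + $20.95 + $170.55 = $934.82
Net pay = $2,095.33 − $934.82 = $1,160.51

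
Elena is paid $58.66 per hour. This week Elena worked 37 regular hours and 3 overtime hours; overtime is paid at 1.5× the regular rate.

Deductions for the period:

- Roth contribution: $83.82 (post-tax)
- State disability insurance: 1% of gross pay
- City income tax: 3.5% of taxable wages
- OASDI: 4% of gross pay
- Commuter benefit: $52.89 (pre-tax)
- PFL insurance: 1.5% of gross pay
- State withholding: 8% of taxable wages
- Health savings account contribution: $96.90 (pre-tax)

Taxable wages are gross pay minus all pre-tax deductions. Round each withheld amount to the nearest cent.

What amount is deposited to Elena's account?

Regular pay: 37 × $58.66 = $2,170.42
Overtime pay: 3 × $58.66 × 1.5 = $263.97
Gross pay = $2,170.42 + $263.97 = $2,434.39
Health savings account contribution: $96.90
Commuter benefit: $52.89
Pre-tax total = $96.90 + $52.89 = $149.79
Taxable wages = $2,434.39 − $149.79 = $2,284.60
City income tax: $2,284.60 × 0.035 = $79.96
State withholding: $2,284.60 × 0.08 = $182.77
OASDI: $2,434.39 × 0.04 = $97.38
State disability insurance: $2,434.39 × 0.01 = $24.34
PFL insurance: $2,434.39 × 0.015 = $36.52
Roth contribution: $83.82
Total deductions = $96.90 + $52.89 + $79.96 + $182.77 + $97.38 + $24.34 + $36.52 + $83.82 = $654.58
Net pay = $2,434.39 − $654.58 = $1,779.81

$1,779.81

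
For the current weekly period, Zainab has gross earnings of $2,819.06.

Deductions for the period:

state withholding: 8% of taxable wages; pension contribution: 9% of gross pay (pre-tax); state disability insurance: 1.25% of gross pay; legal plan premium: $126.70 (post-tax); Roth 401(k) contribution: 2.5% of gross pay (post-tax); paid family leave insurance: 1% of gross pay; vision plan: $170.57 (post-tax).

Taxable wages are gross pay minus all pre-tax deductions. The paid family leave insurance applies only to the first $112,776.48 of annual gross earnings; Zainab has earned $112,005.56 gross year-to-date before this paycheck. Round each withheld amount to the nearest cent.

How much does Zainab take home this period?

Pension contribution: $2,819.06 × 0.09 = $253.72
Taxable wages = $2,819.06 − $253.72 = $2,565.34
State withholding: $2,565.34 × 0.08 = $205.23
Paid family leave insurance: only $112,776.48 − $112,005.56 = $770.92 of this check is subject → $770.92 × 0.01 = $7.71
State disability insurance: $2,819.06 × 0.0125 = $35.24
Roth 401(k) contribution: $2,819.06 × 0.025 = $70.48
Legal plan premium: $126.70
Vision plan: $170.57
Total deductions = $253.72 + $205.23 + $7.71 + $35.24 + $70.48 + $126.70 + $170.57 = $869.65
Net pay = $2,819.06 − $869.65 = $1,949.41

$1,949.41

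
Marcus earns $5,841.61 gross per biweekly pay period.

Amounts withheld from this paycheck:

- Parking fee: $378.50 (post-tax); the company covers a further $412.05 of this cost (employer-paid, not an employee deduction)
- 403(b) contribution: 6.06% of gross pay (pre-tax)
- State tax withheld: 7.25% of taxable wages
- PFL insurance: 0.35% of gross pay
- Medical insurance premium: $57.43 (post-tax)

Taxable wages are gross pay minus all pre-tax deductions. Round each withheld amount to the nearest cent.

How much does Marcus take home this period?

$4,633.38

403(b) contribution: $5,841.61 × 0.0606 = $354.00
Taxable wages = $5,841.61 − $354.00 = $5,487.61
State tax withheld: $5,487.61 × 0.0725 = $397.85
PFL insurance: $5,841.61 × 0.0035 = $20.45
Parking fee: $378.50
Medical insurance premium: $57.43
(Employer's $412.05 toward parking fee is not withheld from the employee.)
Total deductions = $354.00 + $397.85 + $20.45 + $378.50 + $57.43 = $1,208.23
Net pay = $5,841.61 − $1,208.23 = $4,633.38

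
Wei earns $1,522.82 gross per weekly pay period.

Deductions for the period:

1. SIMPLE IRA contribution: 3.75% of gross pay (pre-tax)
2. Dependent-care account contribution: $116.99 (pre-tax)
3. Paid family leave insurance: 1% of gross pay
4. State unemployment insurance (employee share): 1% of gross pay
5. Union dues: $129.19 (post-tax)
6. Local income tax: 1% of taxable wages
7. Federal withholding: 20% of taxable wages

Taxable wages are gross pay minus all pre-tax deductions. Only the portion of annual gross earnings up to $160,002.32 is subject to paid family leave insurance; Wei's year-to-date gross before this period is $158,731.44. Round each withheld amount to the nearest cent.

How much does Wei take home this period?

$908.36

SIMPLE IRA contribution: $1,522.82 × 0.0375 = $57.11
Dependent-care account contribution: $116.99
Pre-tax total = $57.11 + $116.99 = $174.10
Taxable wages = $1,522.82 − $174.10 = $1,348.72
Local income tax: $1,348.72 × 0.01 = $13.49
Federal withholding: $1,348.72 × 0.2 = $269.74
Paid family leave insurance: only $160,002.32 − $158,731.44 = $1,270.88 of this check is subject → $1,270.88 × 0.01 = $12.71
State unemployment insurance (employee share): $1,522.82 × 0.01 = $15.23
Union dues: $129.19
Total deductions = $57.11 + $116.99 + $13.49 + $269.74 + $12.71 + $15.23 + $129.19 = $614.46
Net pay = $1,522.82 − $614.46 = $908.36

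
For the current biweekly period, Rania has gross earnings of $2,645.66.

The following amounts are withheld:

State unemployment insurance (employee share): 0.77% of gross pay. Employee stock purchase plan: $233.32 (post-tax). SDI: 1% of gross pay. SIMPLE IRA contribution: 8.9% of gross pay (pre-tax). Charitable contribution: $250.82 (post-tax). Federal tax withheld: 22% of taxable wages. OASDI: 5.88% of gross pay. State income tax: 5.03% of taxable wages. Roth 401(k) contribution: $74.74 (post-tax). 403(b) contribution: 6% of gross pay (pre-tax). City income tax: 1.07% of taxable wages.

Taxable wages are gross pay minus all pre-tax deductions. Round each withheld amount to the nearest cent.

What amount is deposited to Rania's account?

SIMPLE IRA contribution: $2,645.66 × 0.089 = $235.46
403(b) contribution: $2,645.66 × 0.06 = $158.74
Pre-tax total = $235.46 + $158.74 = $394.20
Taxable wages = $2,645.66 − $394.20 = $2,251.46
State income tax: $2,251.46 × 0.0503 = $113.25
Federal tax withheld: $2,251.46 × 0.22 = $495.32
City income tax: $2,251.46 × 0.0107 = $24.09
OASDI: $2,645.66 × 0.0588 = $155.56
SDI: $2,645.66 × 0.01 = $26.46
State unemployment insurance (employee share): $2,645.66 × 0.0077 = $20.37
Employee stock purchase plan: $233.32
Roth 401(k) contribution: $74.74
Charitable contribution: $250.82
Total deductions = $235.46 + $158.74 + $113.25 + $495.32 + $24.09 + $155.56 + $26.46 + $20.37 + $233.32 + $74.74 + $250.82 = $1,788.13
Net pay = $2,645.66 − $1,788.13 = $857.53

$857.53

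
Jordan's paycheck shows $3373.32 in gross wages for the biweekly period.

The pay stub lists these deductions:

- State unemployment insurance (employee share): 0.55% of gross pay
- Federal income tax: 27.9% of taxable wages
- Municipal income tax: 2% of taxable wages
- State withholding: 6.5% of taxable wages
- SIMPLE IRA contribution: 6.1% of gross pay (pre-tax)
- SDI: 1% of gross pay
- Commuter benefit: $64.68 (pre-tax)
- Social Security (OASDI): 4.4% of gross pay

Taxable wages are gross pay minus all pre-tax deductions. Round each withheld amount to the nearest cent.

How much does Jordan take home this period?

$1772.71

SIMPLE IRA contribution: $3373.32 × 0.061 = $205.77
Commuter benefit: $64.68
Pre-tax total = $205.77 + $64.68 = $270.45
Taxable wages = $3373.32 − $270.45 = $3102.87
Municipal income tax: $3102.87 × 0.02 = $62.06
Federal income tax: $3102.87 × 0.279 = $865.70
State withholding: $3102.87 × 0.065 = $201.69
State unemployment insurance (employee share): $3373.32 × 0.0055 = $18.55
SDI: $3373.32 × 0.01 = $33.73
Social Security (OASDI): $3373.32 × 0.044 = $148.43
Total deductions = $205.77 + $64.68 + $62.06 + $865.70 + $201.69 + $18.55 + $33.73 + $148.43 = $1600.61
Net pay = $3373.32 − $1600.61 = $1772.71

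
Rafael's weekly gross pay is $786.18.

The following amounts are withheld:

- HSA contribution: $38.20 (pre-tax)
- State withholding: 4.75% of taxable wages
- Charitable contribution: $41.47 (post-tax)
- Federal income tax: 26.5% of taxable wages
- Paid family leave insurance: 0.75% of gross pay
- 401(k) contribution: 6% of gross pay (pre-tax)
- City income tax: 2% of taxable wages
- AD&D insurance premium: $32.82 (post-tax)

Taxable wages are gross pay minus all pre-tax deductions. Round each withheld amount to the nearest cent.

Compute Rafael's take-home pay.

$387.60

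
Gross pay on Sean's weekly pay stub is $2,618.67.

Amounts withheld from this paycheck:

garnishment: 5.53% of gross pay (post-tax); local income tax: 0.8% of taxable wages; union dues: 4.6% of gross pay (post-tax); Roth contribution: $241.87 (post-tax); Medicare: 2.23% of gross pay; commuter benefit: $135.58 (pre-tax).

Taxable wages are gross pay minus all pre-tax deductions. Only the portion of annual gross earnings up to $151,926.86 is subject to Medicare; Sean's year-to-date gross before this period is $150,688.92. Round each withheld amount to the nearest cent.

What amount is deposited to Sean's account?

Commuter benefit: $135.58
Taxable wages = $2,618.67 − $135.58 = $2,483.09
Local income tax: $2,483.09 × 0.008 = $19.86
Medicare: only $151,926.86 − $150,688.92 = $1,237.94 of this check is subject → $1,237.94 × 0.0223 = $27.61
Roth contribution: $241.87
Garnishment: $2,618.67 × 0.0553 = $144.81
Union dues: $2,618.67 × 0.046 = $120.46
Total deductions = $135.58 + $19.86 + $27.61 + $241.87 + $144.81 + $120.46 = $690.19
Net pay = $2,618.67 − $690.19 = $1,928.48

$1,928.48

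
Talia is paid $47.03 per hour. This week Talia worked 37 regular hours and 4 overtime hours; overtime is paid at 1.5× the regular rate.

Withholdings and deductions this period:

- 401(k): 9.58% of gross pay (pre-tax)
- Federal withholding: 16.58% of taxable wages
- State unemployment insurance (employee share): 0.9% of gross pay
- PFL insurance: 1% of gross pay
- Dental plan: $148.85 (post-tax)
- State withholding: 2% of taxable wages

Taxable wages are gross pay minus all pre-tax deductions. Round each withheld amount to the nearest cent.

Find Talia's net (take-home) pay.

Regular pay: 37 × $47.03 = $1740.11
Overtime pay: 4 × $47.03 × 1.5 = $282.18
Gross pay = $1740.11 + $282.18 = $2022.29
401(k): $2022.29 × 0.0958 = $193.74
Taxable wages = $2022.29 − $193.74 = $1828.55
Federal withholding: $1828.55 × 0.1658 = $303.17
State withholding: $1828.55 × 0.02 = $36.57
PFL insurance: $2022.29 × 0.01 = $20.22
State unemployment insurance (employee share): $2022.29 × 0.009 = $18.20
Dental plan: $148.85
Total deductions = $193.74 + $303.17 + $36.57 + $20.22 + $18.20 + $148.85 = $720.75
Net pay = $2022.29 − $720.75 = $1301.54

$1301.54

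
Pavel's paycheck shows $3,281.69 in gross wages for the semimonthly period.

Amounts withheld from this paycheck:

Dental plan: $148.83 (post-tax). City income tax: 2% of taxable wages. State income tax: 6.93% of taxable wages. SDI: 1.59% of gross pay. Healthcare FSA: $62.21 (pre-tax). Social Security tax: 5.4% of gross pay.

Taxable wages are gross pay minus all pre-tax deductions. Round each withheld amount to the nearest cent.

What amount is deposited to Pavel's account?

$2,553.76

Healthcare FSA: $62.21
Taxable wages = $3,281.69 − $62.21 = $3,219.48
City income tax: $3,219.48 × 0.02 = $64.39
State income tax: $3,219.48 × 0.0693 = $223.11
Social Security tax: $3,281.69 × 0.054 = $177.21
SDI: $3,281.69 × 0.0159 = $52.18
Dental plan: $148.83
Total deductions = $62.21 + $64.39 + $223.11 + $177.21 + $52.18 + $148.83 = $727.93
Net pay = $3,281.69 − $727.93 = $2,553.76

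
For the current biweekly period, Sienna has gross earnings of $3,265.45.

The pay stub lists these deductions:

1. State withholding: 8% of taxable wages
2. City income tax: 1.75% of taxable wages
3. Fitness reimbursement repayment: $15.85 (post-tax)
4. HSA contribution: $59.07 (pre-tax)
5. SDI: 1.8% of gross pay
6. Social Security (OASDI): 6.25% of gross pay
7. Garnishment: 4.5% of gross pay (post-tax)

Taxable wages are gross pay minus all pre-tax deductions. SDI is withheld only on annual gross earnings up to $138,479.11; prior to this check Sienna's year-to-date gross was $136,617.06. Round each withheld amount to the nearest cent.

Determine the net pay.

HSA contribution: $59.07
Taxable wages = $3,265.45 − $59.07 = $3,206.38
City income tax: $3,206.38 × 0.0175 = $56.11
State withholding: $3,206.38 × 0.08 = $256.51
SDI: only $138,479.11 − $136,617.06 = $1,862.05 of this check is subject → $1,862.05 × 0.018 = $33.52
Social Security (OASDI): $3,265.45 × 0.0625 = $204.09
Garnishment: $3,265.45 × 0.045 = $146.95
Fitness reimbursement repayment: $15.85
Total deductions = $59.07 + $56.11 + $256.51 + $33.52 + $204.09 + $146.95 + $15.85 = $772.10
Net pay = $3,265.45 − $772.10 = $2,493.35

$2,493.35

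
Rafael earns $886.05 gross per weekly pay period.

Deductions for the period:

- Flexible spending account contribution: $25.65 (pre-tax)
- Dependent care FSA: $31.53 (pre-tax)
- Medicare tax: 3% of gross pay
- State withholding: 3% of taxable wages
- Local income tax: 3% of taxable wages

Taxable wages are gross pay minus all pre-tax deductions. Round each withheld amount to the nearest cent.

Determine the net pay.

Flexible spending account contribution: $25.65
Dependent care FSA: $31.53
Pre-tax total = $25.65 + $31.53 = $57.18
Taxable wages = $886.05 − $57.18 = $828.87
Local income tax: $828.87 × 0.03 = $24.87
State withholding: $828.87 × 0.03 = $24.87
Medicare tax: $886.05 × 0.03 = $26.58
Total deductions = $25.65 + $31.53 + $24.87 + $24.87 + $26.58 = $133.50
Net pay = $886.05 − $133.50 = $752.55

$752.55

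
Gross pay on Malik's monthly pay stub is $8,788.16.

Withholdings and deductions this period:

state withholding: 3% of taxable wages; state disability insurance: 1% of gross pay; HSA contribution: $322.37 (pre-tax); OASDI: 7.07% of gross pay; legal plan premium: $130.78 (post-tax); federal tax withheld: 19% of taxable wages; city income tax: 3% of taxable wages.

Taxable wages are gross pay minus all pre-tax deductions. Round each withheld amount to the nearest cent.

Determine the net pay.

$5,509.37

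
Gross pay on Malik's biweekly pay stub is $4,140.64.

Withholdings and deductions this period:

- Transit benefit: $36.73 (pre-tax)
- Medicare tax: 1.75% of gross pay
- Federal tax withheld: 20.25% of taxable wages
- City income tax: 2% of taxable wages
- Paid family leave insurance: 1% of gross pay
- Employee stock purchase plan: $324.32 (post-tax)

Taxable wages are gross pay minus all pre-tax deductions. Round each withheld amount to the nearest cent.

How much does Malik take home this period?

$2,752.60

Transit benefit: $36.73
Taxable wages = $4,140.64 − $36.73 = $4,103.91
Federal tax withheld: $4,103.91 × 0.2025 = $831.04
City income tax: $4,103.91 × 0.02 = $82.08
Medicare tax: $4,140.64 × 0.0175 = $72.46
Paid family leave insurance: $4,140.64 × 0.01 = $41.41
Employee stock purchase plan: $324.32
Total deductions = $36.73 + $831.04 + $82.08 + $72.46 + $41.41 + $324.32 = $1,388.04
Net pay = $4,140.64 − $1,388.04 = $2,752.60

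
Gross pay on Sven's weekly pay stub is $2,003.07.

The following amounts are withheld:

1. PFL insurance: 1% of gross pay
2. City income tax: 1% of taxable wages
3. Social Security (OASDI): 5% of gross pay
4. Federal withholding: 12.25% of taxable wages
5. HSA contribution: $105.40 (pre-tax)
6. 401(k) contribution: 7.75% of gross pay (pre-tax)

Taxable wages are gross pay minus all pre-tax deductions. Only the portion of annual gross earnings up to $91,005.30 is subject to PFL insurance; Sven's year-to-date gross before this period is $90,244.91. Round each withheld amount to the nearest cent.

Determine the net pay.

$1,403.81

401(k) contribution: $2,003.07 × 0.0775 = $155.24
HSA contribution: $105.40
Pre-tax total = $155.24 + $105.40 = $260.64
Taxable wages = $2,003.07 − $260.64 = $1,742.43
City income tax: $1,742.43 × 0.01 = $17.42
Federal withholding: $1,742.43 × 0.1225 = $213.45
PFL insurance: only $91,005.30 − $90,244.91 = $760.39 of this check is subject → $760.39 × 0.01 = $7.60
Social Security (OASDI): $2,003.07 × 0.05 = $100.15
Total deductions = $155.24 + $105.40 + $17.42 + $213.45 + $7.60 + $100.15 = $599.26
Net pay = $2,003.07 − $599.26 = $1,403.81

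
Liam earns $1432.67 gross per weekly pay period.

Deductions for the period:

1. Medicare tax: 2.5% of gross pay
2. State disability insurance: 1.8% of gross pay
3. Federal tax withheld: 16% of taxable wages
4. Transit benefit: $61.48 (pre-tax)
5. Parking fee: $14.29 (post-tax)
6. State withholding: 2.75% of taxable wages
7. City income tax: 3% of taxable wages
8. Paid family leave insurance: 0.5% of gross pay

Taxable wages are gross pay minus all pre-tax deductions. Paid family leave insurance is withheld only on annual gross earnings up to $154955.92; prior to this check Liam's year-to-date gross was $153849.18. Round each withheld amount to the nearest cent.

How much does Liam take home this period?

Transit benefit: $61.48
Taxable wages = $1432.67 − $61.48 = $1371.19
State withholding: $1371.19 × 0.0275 = $37.71
Federal tax withheld: $1371.19 × 0.16 = $219.39
City income tax: $1371.19 × 0.03 = $41.14
Paid family leave insurance: only $154955.92 − $153849.18 = $1106.74 of this check is subject → $1106.74 × 0.005 = $5.53
Medicare tax: $1432.67 × 0.025 = $35.82
State disability insurance: $1432.67 × 0.018 = $25.79
Parking fee: $14.29
Total deductions = $61.48 + $37.71 + $219.39 + $41.14 + $5.53 + $35.82 + $25.79 + $14.29 = $441.15
Net pay = $1432.67 − $441.15 = $991.52

$991.52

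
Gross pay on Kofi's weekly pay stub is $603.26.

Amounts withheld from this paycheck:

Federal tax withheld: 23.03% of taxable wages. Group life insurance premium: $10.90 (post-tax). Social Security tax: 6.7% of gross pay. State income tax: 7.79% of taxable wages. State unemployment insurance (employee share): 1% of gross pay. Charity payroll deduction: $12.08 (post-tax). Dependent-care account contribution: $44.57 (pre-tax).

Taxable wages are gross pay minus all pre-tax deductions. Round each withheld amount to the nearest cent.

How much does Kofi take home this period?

Dependent-care account contribution: $44.57
Taxable wages = $603.26 − $44.57 = $558.69
State income tax: $558.69 × 0.0779 = $43.52
Federal tax withheld: $558.69 × 0.2303 = $128.67
Social Security tax: $603.26 × 0.067 = $40.42
State unemployment insurance (employee share): $603.26 × 0.01 = $6.03
Group life insurance premium: $10.90
Charity payroll deduction: $12.08
Total deductions = $44.57 + $43.52 + $128.67 + $40.42 + $6.03 + $10.90 + $12.08 = $286.19
Net pay = $603.26 − $286.19 = $317.07

$317.07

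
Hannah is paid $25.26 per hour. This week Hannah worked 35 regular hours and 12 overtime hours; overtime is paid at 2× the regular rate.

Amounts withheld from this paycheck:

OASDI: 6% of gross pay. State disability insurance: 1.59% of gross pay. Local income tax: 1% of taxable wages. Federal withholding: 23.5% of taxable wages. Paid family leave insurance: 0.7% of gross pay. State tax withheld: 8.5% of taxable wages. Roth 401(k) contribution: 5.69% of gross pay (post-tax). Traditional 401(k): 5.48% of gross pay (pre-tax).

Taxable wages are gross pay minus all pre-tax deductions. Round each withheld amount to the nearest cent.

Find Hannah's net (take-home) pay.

Regular pay: 35 × $25.26 = $884.10
Overtime pay: 12 × $25.26 × 2 = $606.24
Gross pay = $884.10 + $606.24 = $1,490.34
Traditional 401(k): $1,490.34 × 0.0548 = $81.67
Taxable wages = $1,490.34 − $81.67 = $1,408.67
Federal withholding: $1,408.67 × 0.235 = $331.04
Local income tax: $1,408.67 × 0.01 = $14.09
State tax withheld: $1,408.67 × 0.085 = $119.74
Paid family leave insurance: $1,490.34 × 0.007 = $10.43
OASDI: $1,490.34 × 0.06 = $89.42
State disability insurance: $1,490.34 × 0.0159 = $23.70
Roth 401(k) contribution: $1,490.34 × 0.0569 = $84.80
Total deductions = $81.67 + $331.04 + $14.09 + $119.74 + $10.43 + $89.42 + $23.70 + $84.80 = $754.89
Net pay = $1,490.34 − $754.89 = $735.45

$735.45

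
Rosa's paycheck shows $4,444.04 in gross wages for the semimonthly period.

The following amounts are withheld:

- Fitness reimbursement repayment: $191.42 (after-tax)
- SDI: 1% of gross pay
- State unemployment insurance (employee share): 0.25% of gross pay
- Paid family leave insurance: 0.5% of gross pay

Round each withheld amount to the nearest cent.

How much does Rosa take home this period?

Paid family leave insurance: $4,444.04 × 0.005 = $22.22
SDI: $4,444.04 × 0.01 = $44.44
State unemployment insurance (employee share): $4,444.04 × 0.0025 = $11.11
Fitness reimbursement repayment: $191.42
Total deductions = $22.22 + $44.44 + $11.11 + $191.42 = $269.19
Net pay = $4,444.04 − $269.19 = $4,174.85

$4,174.85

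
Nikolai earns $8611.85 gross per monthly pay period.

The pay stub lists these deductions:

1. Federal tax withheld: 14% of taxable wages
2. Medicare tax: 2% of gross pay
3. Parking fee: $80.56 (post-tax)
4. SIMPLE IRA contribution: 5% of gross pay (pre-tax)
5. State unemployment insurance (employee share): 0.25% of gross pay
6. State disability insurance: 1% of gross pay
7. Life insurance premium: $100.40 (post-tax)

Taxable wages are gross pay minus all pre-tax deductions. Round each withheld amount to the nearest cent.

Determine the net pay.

$6575.03

SIMPLE IRA contribution: $8611.85 × 0.05 = $430.59
Taxable wages = $8611.85 − $430.59 = $8181.26
Federal tax withheld: $8181.26 × 0.14 = $1145.38
Medicare tax: $8611.85 × 0.02 = $172.24
State unemployment insurance (employee share): $8611.85 × 0.0025 = $21.53
State disability insurance: $8611.85 × 0.01 = $86.12
Parking fee: $80.56
Life insurance premium: $100.40
Total deductions = $430.59 + $1145.38 + $172.24 + $21.53 + $86.12 + $80.56 + $100.40 = $2036.82
Net pay = $8611.85 − $2036.82 = $6575.03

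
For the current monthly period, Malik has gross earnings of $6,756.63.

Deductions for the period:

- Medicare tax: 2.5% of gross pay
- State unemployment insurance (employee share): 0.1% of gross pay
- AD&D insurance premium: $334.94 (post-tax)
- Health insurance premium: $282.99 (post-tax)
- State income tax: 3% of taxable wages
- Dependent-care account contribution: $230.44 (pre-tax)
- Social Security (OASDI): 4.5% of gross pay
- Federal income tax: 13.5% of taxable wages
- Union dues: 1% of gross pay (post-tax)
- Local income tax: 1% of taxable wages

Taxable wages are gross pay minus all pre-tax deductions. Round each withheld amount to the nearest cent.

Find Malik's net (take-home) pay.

Dependent-care account contribution: $230.44
Taxable wages = $6,756.63 − $230.44 = $6,526.19
Local income tax: $6,526.19 × 0.01 = $65.26
Federal income tax: $6,526.19 × 0.135 = $881.04
State income tax: $6,526.19 × 0.03 = $195.79
Social Security (OASDI): $6,756.63 × 0.045 = $304.05
Medicare tax: $6,756.63 × 0.025 = $168.92
State unemployment insurance (employee share): $6,756.63 × 0.001 = $6.76
Union dues: $6,756.63 × 0.01 = $67.57
AD&D insurance premium: $334.94
Health insurance premium: $282.99
Total deductions = $230.44 + $65.26 + $881.04 + $195.79 + $304.05 + $168.92 + $6.76 + $67.57 + $334.94 + $282.99 = $2,537.76
Net pay = $6,756.63 − $2,537.76 = $4,218.87

$4,218.87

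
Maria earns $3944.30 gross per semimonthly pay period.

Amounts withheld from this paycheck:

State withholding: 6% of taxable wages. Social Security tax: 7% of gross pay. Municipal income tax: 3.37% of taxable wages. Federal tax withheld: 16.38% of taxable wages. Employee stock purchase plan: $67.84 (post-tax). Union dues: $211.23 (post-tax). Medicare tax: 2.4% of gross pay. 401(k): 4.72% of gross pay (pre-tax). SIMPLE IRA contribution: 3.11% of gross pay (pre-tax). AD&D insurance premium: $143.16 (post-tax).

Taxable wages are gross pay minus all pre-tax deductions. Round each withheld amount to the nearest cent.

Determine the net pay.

$1906.33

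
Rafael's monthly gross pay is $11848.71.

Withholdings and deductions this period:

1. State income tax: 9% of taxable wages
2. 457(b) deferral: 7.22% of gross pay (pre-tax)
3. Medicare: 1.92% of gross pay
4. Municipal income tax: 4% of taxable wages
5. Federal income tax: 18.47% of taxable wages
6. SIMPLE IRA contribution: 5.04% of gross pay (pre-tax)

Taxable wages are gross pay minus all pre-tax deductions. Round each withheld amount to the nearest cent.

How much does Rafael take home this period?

$6896.92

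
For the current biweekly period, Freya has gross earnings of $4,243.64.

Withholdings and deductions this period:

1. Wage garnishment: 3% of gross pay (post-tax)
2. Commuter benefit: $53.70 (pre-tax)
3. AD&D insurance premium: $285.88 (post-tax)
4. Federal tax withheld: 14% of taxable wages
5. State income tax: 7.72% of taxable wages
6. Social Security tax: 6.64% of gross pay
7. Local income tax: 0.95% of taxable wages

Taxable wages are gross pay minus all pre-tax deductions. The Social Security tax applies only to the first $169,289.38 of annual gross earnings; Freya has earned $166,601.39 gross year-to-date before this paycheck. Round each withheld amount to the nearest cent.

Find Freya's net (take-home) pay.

Commuter benefit: $53.70
Taxable wages = $4,243.64 − $53.70 = $4,189.94
State income tax: $4,189.94 × 0.0772 = $323.46
Federal tax withheld: $4,189.94 × 0.14 = $586.59
Local income tax: $4,189.94 × 0.0095 = $39.80
Social Security tax: only $169,289.38 − $166,601.39 = $2,687.99 of this check is subject → $2,687.99 × 0.0664 = $178.48
Wage garnishment: $4,243.64 × 0.03 = $127.31
AD&D insurance premium: $285.88
Total deductions = $53.70 + $323.46 + $586.59 + $39.80 + $178.48 + $127.31 + $285.88 = $1,595.22
Net pay = $4,243.64 − $1,595.22 = $2,648.42

$2,648.42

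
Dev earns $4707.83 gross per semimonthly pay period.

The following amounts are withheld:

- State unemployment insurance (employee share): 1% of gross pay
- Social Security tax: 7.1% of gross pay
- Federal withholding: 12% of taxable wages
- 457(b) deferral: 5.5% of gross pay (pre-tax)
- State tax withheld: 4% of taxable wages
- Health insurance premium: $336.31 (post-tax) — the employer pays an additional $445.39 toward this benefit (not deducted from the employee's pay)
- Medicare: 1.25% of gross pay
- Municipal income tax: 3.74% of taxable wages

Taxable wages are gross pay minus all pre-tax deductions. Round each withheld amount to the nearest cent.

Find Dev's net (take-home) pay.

$2794.18

457(b) deferral: $4707.83 × 0.055 = $258.93
Taxable wages = $4707.83 − $258.93 = $4448.90
State tax withheld: $4448.90 × 0.04 = $177.96
Municipal income tax: $4448.90 × 0.0374 = $166.39
Federal withholding: $4448.90 × 0.12 = $533.87
State unemployment insurance (employee share): $4707.83 × 0.01 = $47.08
Social Security tax: $4707.83 × 0.071 = $334.26
Medicare: $4707.83 × 0.0125 = $58.85
Health insurance premium: $336.31
(Employer's $445.39 toward health insurance premium is not withheld from the employee.)
Total deductions = $258.93 + $177.96 + $166.39 + $533.87 + $47.08 + $334.26 + $58.85 + $336.31 = $1913.65
Net pay = $4707.83 − $1913.65 = $2794.18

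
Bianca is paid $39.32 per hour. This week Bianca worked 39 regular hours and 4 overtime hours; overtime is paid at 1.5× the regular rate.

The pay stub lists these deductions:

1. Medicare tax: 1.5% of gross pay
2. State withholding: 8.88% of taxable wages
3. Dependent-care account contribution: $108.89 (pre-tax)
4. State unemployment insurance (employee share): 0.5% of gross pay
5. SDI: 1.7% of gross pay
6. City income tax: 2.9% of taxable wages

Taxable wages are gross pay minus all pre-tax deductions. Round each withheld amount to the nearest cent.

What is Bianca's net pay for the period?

Regular pay: 39 × $39.32 = $1533.48
Overtime pay: 4 × $39.32 × 1.5 = $235.92
Gross pay = $1533.48 + $235.92 = $1769.40
Dependent-care account contribution: $108.89
Taxable wages = $1769.40 − $108.89 = $1660.51
State withholding: $1660.51 × 0.0888 = $147.45
City income tax: $1660.51 × 0.029 = $48.15
State unemployment insurance (employee share): $1769.40 × 0.005 = $8.85
SDI: $1769.40 × 0.017 = $30.08
Medicare tax: $1769.40 × 0.015 = $26.54
Total deductions = $108.89 + $147.45 + $48.15 + $8.85 + $30.08 + $26.54 = $369.96
Net pay = $1769.40 − $369.96 = $1399.44

$1399.44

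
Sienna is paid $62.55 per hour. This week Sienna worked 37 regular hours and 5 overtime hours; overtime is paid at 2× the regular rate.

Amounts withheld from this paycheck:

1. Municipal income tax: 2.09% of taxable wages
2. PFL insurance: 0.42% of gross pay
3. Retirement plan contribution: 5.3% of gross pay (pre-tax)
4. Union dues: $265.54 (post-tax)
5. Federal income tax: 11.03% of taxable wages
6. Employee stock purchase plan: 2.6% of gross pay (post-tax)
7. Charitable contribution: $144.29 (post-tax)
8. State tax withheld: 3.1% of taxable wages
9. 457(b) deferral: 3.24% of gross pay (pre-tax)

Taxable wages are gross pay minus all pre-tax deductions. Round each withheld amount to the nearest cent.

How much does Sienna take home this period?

Regular pay: 37 × $62.55 = $2314.35
Overtime pay: 5 × $62.55 × 2 = $625.50
Gross pay = $2314.35 + $625.50 = $2939.85
Retirement plan contribution: $2939.85 × 0.053 = $155.81
457(b) deferral: $2939.85 × 0.0324 = $95.25
Pre-tax total = $155.81 + $95.25 = $251.06
Taxable wages = $2939.85 − $251.06 = $2688.79
Municipal income tax: $2688.79 × 0.0209 = $56.20
Federal income tax: $2688.79 × 0.1103 = $296.57
State tax withheld: $2688.79 × 0.031 = $83.35
PFL insurance: $2939.85 × 0.0042 = $12.35
Union dues: $265.54
Employee stock purchase plan: $2939.85 × 0.026 = $76.44
Charitable contribution: $144.29
Total deductions = $155.81 + $95.25 + $56.20 + $296.57 + $83.35 + $12.35 + $265.54 + $76.44 + $144.29 = $1185.80
Net pay = $2939.85 − $1185.80 = $1754.05

$1754.05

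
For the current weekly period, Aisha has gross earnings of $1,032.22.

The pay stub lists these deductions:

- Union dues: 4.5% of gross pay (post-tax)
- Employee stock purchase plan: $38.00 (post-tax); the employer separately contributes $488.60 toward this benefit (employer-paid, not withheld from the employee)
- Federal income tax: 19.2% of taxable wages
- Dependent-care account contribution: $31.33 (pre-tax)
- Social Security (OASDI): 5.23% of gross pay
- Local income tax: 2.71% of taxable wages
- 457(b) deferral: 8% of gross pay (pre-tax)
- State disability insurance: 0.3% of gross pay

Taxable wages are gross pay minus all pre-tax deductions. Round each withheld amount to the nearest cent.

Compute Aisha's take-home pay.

$575.56

Dependent-care account contribution: $31.33
457(b) deferral: $1,032.22 × 0.08 = $82.58
Pre-tax total = $31.33 + $82.58 = $113.91
Taxable wages = $1,032.22 − $113.91 = $918.31
Federal income tax: $918.31 × 0.192 = $176.32
Local income tax: $918.31 × 0.0271 = $24.89
State disability insurance: $1,032.22 × 0.003 = $3.10
Social Security (OASDI): $1,032.22 × 0.0523 = $53.99
Union dues: $1,032.22 × 0.045 = $46.45
Employee stock purchase plan: $38.00
(Employer's $488.60 toward employee stock purchase plan is not withheld from the employee.)
Total deductions = $31.33 + $82.58 + $176.32 + $24.89 + $3.10 + $53.99 + $46.45 + $38.00 = $456.66
Net pay = $1,032.22 − $456.66 = $575.56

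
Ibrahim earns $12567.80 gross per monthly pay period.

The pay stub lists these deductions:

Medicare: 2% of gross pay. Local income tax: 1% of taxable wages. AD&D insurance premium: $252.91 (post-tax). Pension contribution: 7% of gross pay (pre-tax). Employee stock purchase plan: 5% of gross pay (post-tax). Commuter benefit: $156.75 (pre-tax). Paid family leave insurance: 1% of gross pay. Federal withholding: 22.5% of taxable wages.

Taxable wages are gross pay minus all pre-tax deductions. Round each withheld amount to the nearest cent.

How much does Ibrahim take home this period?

Pension contribution: $12567.80 × 0.07 = $879.75
Commuter benefit: $156.75
Pre-tax total = $879.75 + $156.75 = $1036.50
Taxable wages = $12567.80 − $1036.50 = $11531.30
Federal withholding: $11531.30 × 0.225 = $2594.54
Local income tax: $11531.30 × 0.01 = $115.31
Paid family leave insurance: $12567.80 × 0.01 = $125.68
Medicare: $12567.80 × 0.02 = $251.36
AD&D insurance premium: $252.91
Employee stock purchase plan: $12567.80 × 0.05 = $628.39
Total deductions = $879.75 + $156.75 + $2594.54 + $115.31 + $125.68 + $251.36 + $252.91 + $628.39 = $5004.69
Net pay = $12567.80 − $5004.69 = $7563.11

$7563.11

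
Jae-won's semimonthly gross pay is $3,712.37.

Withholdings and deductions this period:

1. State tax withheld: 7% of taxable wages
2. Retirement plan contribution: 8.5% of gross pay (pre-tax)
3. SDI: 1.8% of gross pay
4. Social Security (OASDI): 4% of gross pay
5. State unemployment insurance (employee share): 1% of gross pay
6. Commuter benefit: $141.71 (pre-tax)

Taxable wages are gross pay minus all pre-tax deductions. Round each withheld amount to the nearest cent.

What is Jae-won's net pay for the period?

Commuter benefit: $141.71
Retirement plan contribution: $3,712.37 × 0.085 = $315.55
Pre-tax total = $141.71 + $315.55 = $457.26
Taxable wages = $3,712.37 − $457.26 = $3,255.11
State tax withheld: $3,255.11 × 0.07 = $227.86
State unemployment insurance (employee share): $3,712.37 × 0.01 = $37.12
SDI: $3,712.37 × 0.018 = $66.82
Social Security (OASDI): $3,712.37 × 0.04 = $148.49
Total deductions = $141.71 + $315.55 + $227.86 + $37.12 + $66.82 + $148.49 = $937.55
Net pay = $3,712.37 − $937.55 = $2,774.82

$2,774.82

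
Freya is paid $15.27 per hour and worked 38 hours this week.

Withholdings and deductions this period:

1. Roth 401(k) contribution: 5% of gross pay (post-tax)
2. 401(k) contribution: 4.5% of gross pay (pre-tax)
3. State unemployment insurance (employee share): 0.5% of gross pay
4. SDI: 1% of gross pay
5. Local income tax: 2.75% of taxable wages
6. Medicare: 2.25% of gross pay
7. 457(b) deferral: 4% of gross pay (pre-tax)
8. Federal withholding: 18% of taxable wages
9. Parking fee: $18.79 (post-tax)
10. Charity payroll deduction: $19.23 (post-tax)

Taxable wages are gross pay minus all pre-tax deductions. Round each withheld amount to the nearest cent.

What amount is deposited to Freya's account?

$331.98

Gross pay: 38 × $15.27 = $580.26
457(b) deferral: $580.26 × 0.04 = $23.21
401(k) contribution: $580.26 × 0.045 = $26.11
Pre-tax total = $23.21 + $26.11 = $49.32
Taxable wages = $580.26 − $49.32 = $530.94
Local income tax: $530.94 × 0.0275 = $14.60
Federal withholding: $530.94 × 0.18 = $95.57
Medicare: $580.26 × 0.0225 = $13.06
SDI: $580.26 × 0.01 = $5.80
State unemployment insurance (employee share): $580.26 × 0.005 = $2.90
Parking fee: $18.79
Charity payroll deduction: $19.23
Roth 401(k) contribution: $580.26 × 0.05 = $29.01
Total deductions = $23.21 + $26.11 + $14.60 + $95.57 + $13.06 + $5.80 + $2.90 + $18.79 + $19.23 + $29.01 = $248.28
Net pay = $580.26 − $248.28 = $331.98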